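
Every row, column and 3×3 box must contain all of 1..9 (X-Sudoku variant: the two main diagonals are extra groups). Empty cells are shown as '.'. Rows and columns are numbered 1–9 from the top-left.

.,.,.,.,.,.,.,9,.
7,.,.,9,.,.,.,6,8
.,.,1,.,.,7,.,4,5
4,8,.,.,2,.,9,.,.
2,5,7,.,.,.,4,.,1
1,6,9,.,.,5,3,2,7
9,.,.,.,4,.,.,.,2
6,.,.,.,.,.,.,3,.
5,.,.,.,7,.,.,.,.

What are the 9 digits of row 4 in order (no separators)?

R1C1 = 8 (sole candidate).
R1C9 = 3 (sole candidate).
R3C1 = 3 (sole candidate).
R3C7 = 2 (sole candidate).
R4C3 = 3: row 4 has {2,4,8,9}; col 3 has {1,7,9}; box has {1,2,4,5,6,7,8,9} → only 3 remains.
R4C6 = 1: row 4 has {2,3,4,8,9}; col 6 has {5,7}; box has {2,5}; anti-diagonal has {2,3,5,6} → only 1 remains.
R4C8 = 5: row 4 has {1,2,3,4,8,9}; col 8 has {2,3,4,6,9}; box has {1,2,3,4,7,9} → only 5 remains.
R4C9 = 6: row 4 has {1,2,3,4,5,8,9}; col 9 has {1,2,3,5,7,8}; box has {1,2,3,4,5,7,9} → only 6 remains.
R5C5 = 9 (sole candidate).
R5C8 = 8 (sole candidate).
R6C5 = 8 (sole candidate).
R7C3 = 8 (sole candidate).
R9C8 = 1 (sole candidate).
R9C9 = 4 (sole candidate).
R2C2 = 2 (sole candidate).
R2C7 = 1 (sole candidate).
R3C2 = 9 (sole candidate).
R3C5 = 6 (sole candidate).
R4C4 = 7: row 4 has {1,2,3,4,5,6,8,9}; col 4 has {9}; box has {1,2,5,8,9}; main diagonal has {1,2,3,4,5,8,9} → only 7 remains.

483721956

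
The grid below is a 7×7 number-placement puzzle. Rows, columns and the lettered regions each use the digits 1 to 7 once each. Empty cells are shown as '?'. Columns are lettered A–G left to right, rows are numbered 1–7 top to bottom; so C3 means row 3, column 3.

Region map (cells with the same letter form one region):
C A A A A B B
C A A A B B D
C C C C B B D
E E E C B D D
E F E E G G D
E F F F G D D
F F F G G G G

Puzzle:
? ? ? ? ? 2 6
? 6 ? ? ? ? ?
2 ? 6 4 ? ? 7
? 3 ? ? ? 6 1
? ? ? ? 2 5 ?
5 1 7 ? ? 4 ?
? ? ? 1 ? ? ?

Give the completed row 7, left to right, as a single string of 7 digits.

6251734

B3 = 5 (sole candidate).
D4 = 7 (sole candidate).
B5 = 4 (sole candidate).
C5 = 1 (sole candidate).
D5 = 6 (sole candidate).
G5 = 3 (sole candidate).
G6 = 2 (sole candidate).
B7 = 2: row 7 has {1}; col 2 has {1,3,4,5,6}; region has {1,4,7} → only 2 remains.
G7 = 4: row 7 has {1,2}; col 7 has {1,2,3,6,7}; region has {1,2,5} → only 4 remains.
B1 = 7 (sole candidate).
G2 = 5 (sole candidate).
A4 = 4 (sole candidate).
C4 = 2 (sole candidate).
E4 = 5 (sole candidate).
A5 = 7 (sole candidate).
D6 = 3 (sole candidate).
E6 = 6 (sole candidate).
A7 = 6: row 7 has {1,2,4}; col 1 has {2,4,5,7}; region has {1,2,3,4,7} → only 6 remains.
C7 = 5: row 7 has {1,2,4,6}; col 3 has {1,2,6,7}; region has {1,2,3,4,6,7} → only 5 remains.
D1 = 5 (sole candidate).
D2 = 2 (sole candidate).
E1 = 1 (hidden single in region A).
A1 = 3 (sole candidate).
C1 = 4 (sole candidate).
A2 = 1 (sole candidate).
C2 = 3 (sole candidate).
F2 = 7 (sole candidate).
E3 = 3 (sole candidate).
F3 = 1 (sole candidate).
E7 = 7: row 7 has {1,2,4,5,6}; col 5 has {1,2,3,5,6}; region has {1,2,4,5,6} → only 7 remains.
F7 = 3: row 7 has {1,2,4,5,6,7}; col 6 has {1,2,4,5,6,7}; region has {1,2,4,5,6,7} → only 3 remains.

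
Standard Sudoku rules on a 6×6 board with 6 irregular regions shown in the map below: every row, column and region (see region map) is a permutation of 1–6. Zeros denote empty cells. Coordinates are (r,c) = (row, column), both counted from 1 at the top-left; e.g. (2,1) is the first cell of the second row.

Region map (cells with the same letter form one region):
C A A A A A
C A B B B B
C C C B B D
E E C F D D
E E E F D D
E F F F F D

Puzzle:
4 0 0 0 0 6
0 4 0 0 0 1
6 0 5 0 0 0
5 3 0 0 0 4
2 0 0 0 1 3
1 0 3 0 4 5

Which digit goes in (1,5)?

2

(2,1) = 3 (sole candidate).
(3,6) = 2 (sole candidate).
(4,5) = 6 (sole candidate).
(5,2) = 6 (sole candidate).
(5,3) = 4 (sole candidate).
(5,4) = 5 (sole candidate).
(6,2) = 2 (sole candidate).
(6,4) = 6 (sole candidate).
(2,4) = 2 (sole candidate).
(2,5) = 5 (sole candidate).
(3,2) = 1 (sole candidate).
(3,5) = 3 (sole candidate).
(4,3) = 2 (sole candidate).
(4,4) = 1 (sole candidate).
(1,2) = 5 (sole candidate).
(1,3) = 1 (sole candidate).
(1,4) = 3 (sole candidate).
(1,5) = 2: row 1 has {1,3,4,5,6}; col 5 has {1,3,4,5,6}; region has {1,3,4,5,6} → only 2 remains.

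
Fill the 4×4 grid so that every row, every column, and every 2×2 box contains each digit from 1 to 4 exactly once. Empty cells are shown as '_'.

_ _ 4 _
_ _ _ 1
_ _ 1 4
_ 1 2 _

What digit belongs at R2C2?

R2C3 = 3: row 2 has {1}; col 3 has {1,2,4}; box has {1,4} → only 3 remains.
R4C4 = 3: row 4 has {1,2}; col 4 has {1,4}; box has {1,2,4} → only 3 remains.
R1C4 = 2: row 1 has {4}; col 4 has {1,3,4}; box has {1,3,4} → only 2 remains.
R4C1 = 4: row 4 has {1,2,3}; col 1 has {}; box has {1} → only 4 remains.
R1C2 = 3: row 1 has {2,4}; col 2 has {1}; box has {} → only 3 remains.
R2C1 = 2: row 2 has {1,3}; col 1 has {4}; box has {3} → only 2 remains.
R2C2 = 4: row 2 has {1,2,3}; col 2 has {1,3}; box has {2,3} → only 4 remains.

4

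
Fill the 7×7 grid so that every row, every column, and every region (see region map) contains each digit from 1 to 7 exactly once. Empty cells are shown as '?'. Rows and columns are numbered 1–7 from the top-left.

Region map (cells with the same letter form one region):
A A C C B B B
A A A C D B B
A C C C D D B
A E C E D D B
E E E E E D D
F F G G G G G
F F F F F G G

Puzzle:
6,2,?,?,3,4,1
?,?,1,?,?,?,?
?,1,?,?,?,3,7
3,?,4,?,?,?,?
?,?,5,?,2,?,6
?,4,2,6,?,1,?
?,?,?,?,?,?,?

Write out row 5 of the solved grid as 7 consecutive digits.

row 1, column 3 = 7 (sole candidate).
row 1, column 4 = 5 (sole candidate).
row 3, column 3 = 6 (sole candidate).
row 3, column 4 = 2 (sole candidate).
row 5, column 6 = 7: row 5 has {2,5,6}; col 6 has {1,3,4}; region has {3,6} → only 7 remains.
row 7, column 3 = 3 (sole candidate).
row 7, column 6 = 5 (sole candidate).
row 7, column 7 = 4 (sole candidate).
row 2, column 4 = 3 (sole candidate).
row 4, column 6 = 2 (sole candidate).
row 4, column 7 = 5 (sole candidate).
row 5, column 2 = 3: row 5 has {2,5,6,7}; col 2 has {1,2,4}; region has {2,5} → only 3 remains.
row 6, column 5 = 7 (sole candidate).
row 6, column 7 = 3 (sole candidate).
row 2, column 6 = 6 (sole candidate).
row 2, column 7 = 2 (sole candidate).
row 4, column 5 = 1 (sole candidate).
row 6, column 1 = 5 (sole candidate).
row 7, column 5 = 6 (sole candidate).
row 3, column 1 = 4 (sole candidate).
row 3, column 5 = 5 (sole candidate).
row 4, column 4 = 7 (sole candidate).
row 5, column 1 = 1: row 5 has {2,3,5,6,7}; col 1 has {3,4,5,6}; region has {2,3,5,7} → only 1 remains.
row 5, column 4 = 4: row 5 has {1,2,3,5,6,7}; col 4 has {2,3,5,6,7}; region has {1,2,3,5,7} → only 4 remains.

1354276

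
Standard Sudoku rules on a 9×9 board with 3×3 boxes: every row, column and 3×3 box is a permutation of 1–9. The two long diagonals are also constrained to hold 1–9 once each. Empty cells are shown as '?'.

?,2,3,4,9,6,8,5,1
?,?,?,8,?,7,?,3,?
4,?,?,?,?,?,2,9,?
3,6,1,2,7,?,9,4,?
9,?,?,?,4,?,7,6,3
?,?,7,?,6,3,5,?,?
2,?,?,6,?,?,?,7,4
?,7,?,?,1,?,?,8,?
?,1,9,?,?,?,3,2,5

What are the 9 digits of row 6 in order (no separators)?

847963512

r1c1 = 7 (sole candidate).
r2c2 = 9 (sole candidate).
r2c9 = 6 (sole candidate).
r3c3 = 6 (sole candidate).
r3c9 = 7 (sole candidate).
r4c9 = 8 (sole candidate).
r6c1 = 8: row 6 has {3,5,6,7}; col 1 has {2,3,4,7,9}; box has {1,3,6,7,9} → only 8 remains.
r6c2 = 4: row 6 has {3,5,6,7,8}; col 2 has {1,2,6,7,9}; box has {1,3,6,7,8,9} → only 4 remains.
r6c4 = 9: row 6 has {3,4,5,6,7,8}; col 4 has {2,4,6,8}; box has {2,3,4,6,7}; anti-diagonal has {1,2,3,4,7} → only 9 remains.
r6c8 = 1: row 6 has {3,4,5,6,7,8,9}; col 8 has {2,3,4,5,6,7,8,9}; box has {3,4,5,6,7,8,9} → only 1 remains.
r6c9 = 2: row 6 has {1,3,4,5,6,7,8,9}; col 9 has {1,3,4,5,6,7,8}; box has {1,3,4,5,6,7,8,9} → only 2 remains.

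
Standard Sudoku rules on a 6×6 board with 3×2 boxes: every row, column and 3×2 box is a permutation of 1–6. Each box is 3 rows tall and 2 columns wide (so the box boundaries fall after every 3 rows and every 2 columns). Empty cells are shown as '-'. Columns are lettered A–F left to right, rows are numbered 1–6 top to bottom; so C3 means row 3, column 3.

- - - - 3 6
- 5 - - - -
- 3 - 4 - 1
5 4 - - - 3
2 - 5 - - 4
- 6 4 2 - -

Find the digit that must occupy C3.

F2 = 2 (sole candidate).
A3 = 6 (sole candidate).
C3 = 2: row 3 has {1,3,4,6}; col 3 has {4,5}; box has {4} → only 2 remains.

2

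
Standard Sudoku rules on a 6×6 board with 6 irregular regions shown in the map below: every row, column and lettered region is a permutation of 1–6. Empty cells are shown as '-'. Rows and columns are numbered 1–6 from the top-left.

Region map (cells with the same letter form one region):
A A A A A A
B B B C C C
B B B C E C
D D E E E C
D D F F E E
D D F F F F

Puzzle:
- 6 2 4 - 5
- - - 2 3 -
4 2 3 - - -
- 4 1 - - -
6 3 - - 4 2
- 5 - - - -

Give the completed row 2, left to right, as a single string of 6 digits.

516234

R1C5 = 1: row 1 has {2,4,5,6}; col 5 has {3,4}; region has {2,4,5,6} → only 1 remains.
R2C2 = 1: row 2 has {2,3}; col 2 has {2,3,4,5,6}; region has {2,3,4} → only 1 remains.
R4C1 = 2: row 4 has {1,4}; col 1 has {4,6}; region has {3,4,5,6} → only 2 remains.
R4C6 = 6: row 4 has {1,2,4}; col 6 has {2,5}; region has {2,3} → only 6 remains.
R5C3 = 5: row 5 has {2,3,4,6}; col 3 has {1,2,3}; region has {} → only 5 remains.
R5C4 = 1: row 5 has {2,3,4,5,6}; col 4 has {2,4}; region has {5} → only 1 remains.
R6C1 = 1: row 6 has {5}; col 1 has {2,4,6}; region has {2,3,4,5,6} → only 1 remains.
R1C1 = 3: row 1 has {1,2,4,5,6}; col 1 has {1,2,4,6}; region has {1,2,4,5,6} → only 3 remains.
R2C1 = 5: row 2 has {1,2,3}; col 1 has {1,2,3,4,6}; region has {1,2,3,4} → only 5 remains.
R2C3 = 6: row 2 has {1,2,3,5}; col 3 has {1,2,3,5}; region has {1,2,3,4,5} → only 6 remains.
R2C6 = 4: row 2 has {1,2,3,5,6}; col 6 has {2,5,6}; region has {2,3,6} → only 4 remains.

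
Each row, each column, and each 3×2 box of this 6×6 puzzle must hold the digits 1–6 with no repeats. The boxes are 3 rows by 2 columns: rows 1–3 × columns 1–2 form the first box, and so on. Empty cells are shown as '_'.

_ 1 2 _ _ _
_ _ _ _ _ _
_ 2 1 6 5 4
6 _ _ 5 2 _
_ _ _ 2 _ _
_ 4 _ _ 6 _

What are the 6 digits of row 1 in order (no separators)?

row 1, column 5 = 3: row 1 has {1,2}; col 5 has {2,5,6}; box has {4,5} → only 3 remains.
row 1, column 6 = 6: row 1 has {1,2,3}; col 6 has {4}; box has {3,4,5} → only 6 remains.
row 2, column 5 = 1: row 2 has {}; col 5 has {2,3,5,6}; box has {3,4,5,6} → only 1 remains.
row 2, column 6 = 2: row 2 has {1}; col 6 has {4,6}; box has {1,3,4,5,6} → only 2 remains.
row 3, column 1 = 3: row 3 has {1,2,4,5,6}; col 1 has {6}; box has {1,2} → only 3 remains.
row 4, column 2 = 3: row 4 has {2,5,6}; col 2 has {1,2,4}; box has {4,6} → only 3 remains.
row 4, column 3 = 4: row 4 has {2,3,5,6}; col 3 has {1,2}; box has {2,5} → only 4 remains.
row 4, column 6 = 1: row 4 has {2,3,4,5,6}; col 6 has {2,4,6}; box has {2,6} → only 1 remains.
row 5, column 2 = 5: row 5 has {2}; col 2 has {1,2,3,4}; box has {3,4,6} → only 5 remains.
row 5, column 5 = 4: row 5 has {2,5}; col 5 has {1,2,3,5,6}; box has {1,2,6} → only 4 remains.
row 5, column 6 = 3: row 5 has {2,4,5}; col 6 has {1,2,4,6}; box has {1,2,4,6} → only 3 remains.
row 6, column 3 = 3: row 6 has {4,6}; col 3 has {1,2,4}; box has {2,4,5} → only 3 remains.
row 6, column 4 = 1: row 6 has {3,4,6}; col 4 has {2,5,6}; box has {2,3,4,5} → only 1 remains.
row 6, column 6 = 5: row 6 has {1,3,4,6}; col 6 has {1,2,3,4,6}; box has {1,2,3,4,6} → only 5 remains.
row 1, column 4 = 4: row 1 has {1,2,3,6}; col 4 has {1,2,5,6}; box has {1,2,6} → only 4 remains.
row 2, column 2 = 6: row 2 has {1,2}; col 2 has {1,2,3,4,5}; box has {1,2,3} → only 6 remains.
row 2, column 3 = 5: row 2 has {1,2,6}; col 3 has {1,2,3,4}; box has {1,2,4,6} → only 5 remains.
row 2, column 4 = 3: row 2 has {1,2,5,6}; col 4 has {1,2,4,5,6}; box has {1,2,4,5,6} → only 3 remains.
row 5, column 1 = 1: row 5 has {2,3,4,5}; col 1 has {3,6}; box has {3,4,5,6} → only 1 remains.
row 5, column 3 = 6: row 5 has {1,2,3,4,5}; col 3 has {1,2,3,4,5}; box has {1,2,3,4,5} → only 6 remains.
row 6, column 1 = 2: row 6 has {1,3,4,5,6}; col 1 has {1,3,6}; box has {1,3,4,5,6} → only 2 remains.
row 1, column 1 = 5: row 1 has {1,2,3,4,6}; col 1 has {1,2,3,6}; box has {1,2,3,6} → only 5 remains.

512436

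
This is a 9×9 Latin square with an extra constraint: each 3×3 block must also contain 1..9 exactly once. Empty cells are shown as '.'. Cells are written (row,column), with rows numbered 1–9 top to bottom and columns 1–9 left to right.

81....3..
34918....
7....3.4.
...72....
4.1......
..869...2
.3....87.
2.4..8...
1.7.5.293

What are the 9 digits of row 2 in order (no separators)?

(3,5) = 6: row 3 has {3,4,7}; col 5 has {2,5,8,9}; box has {1,3,8} → only 6 remains.
(5,5) = 3: row 5 has {1,4}; col 5 has {2,5,6,8,9}; box has {2,6,7,9} → only 3 remains.
(5,6) = 5: row 5 has {1,3,4}; col 6 has {3,8}; box has {2,3,6,7,9} → only 5 remains.
(6,1) = 5: row 6 has {2,6,8,9}; col 1 has {1,2,3,4,7,8}; box has {1,4,8} → only 5 remains.
(6,2) = 7: row 6 has {2,5,6,8,9}; col 2 has {1,3,4}; box has {1,4,5,8} → only 7 remains.
(9,4) = 4: row 9 has {1,2,3,5,7,9}; col 4 has {1,6,7}; box has {5,8} → only 4 remains.
(9,6) = 6: row 9 has {1,2,3,4,5,7,9}; col 6 has {3,5,8}; box has {4,5,8} → only 6 remains.
(5,4) = 8: row 5 has {1,3,4,5}; col 4 has {1,4,6,7}; box has {2,3,5,6,7,9} → only 8 remains.
(5,8) = 6: row 5 has {1,3,4,5,8}; col 8 has {4,7,9}; box has {2} → only 6 remains.
(7,5) = 1: row 7 has {3,7,8}; col 5 has {2,3,5,6,8,9}; box has {4,5,6,8} → only 1 remains.
(8,5) = 7: row 8 has {2,4,8}; col 5 has {1,2,3,5,6,8,9}; box has {1,4,5,6,8} → only 7 remains.
(9,2) = 8: row 9 has {1,2,3,4,5,6,7,9}; col 2 has {1,3,4,7}; box has {1,2,3,4,7} → only 8 remains.
(1,5) = 4: row 1 has {1,3,8}; col 5 has {1,2,3,5,6,7,8,9}; box has {1,3,6,8} → only 4 remains.
(3,9) = 8: in row 3, 8 can only go here (every other open cell in that row sees an 8).
(3,7) = 1: in row 3, 1 can only go here (every other open cell in that row sees a 1).
(6,7) = 4: row 6 has {2,5,6,7,8,9}; col 7 has {1,2,3,8}; box has {2,6} → only 4 remains.
(6,6) = 1: row 6 has {2,4,5,6,7,8,9}; col 6 has {3,5,6,8}; box has {2,3,5,6,7,8,9} → only 1 remains.
(6,8) = 3: row 6 has {1,2,4,5,6,7,8,9}; col 8 has {4,6,7,9}; box has {2,4,6} → only 3 remains.
(4,6) = 4: row 4 has {2,7}; col 6 has {1,3,5,6,8}; box has {1,2,3,5,6,7,8,9} → only 4 remains.
(3,4) = 9: in row 3, 9 can only go here (every other open cell in that row sees a 9).
(7,4) = 2: row 7 has {1,3,7,8}; col 4 has {1,4,6,7,8,9}; box has {1,4,5,6,7,8} → only 2 remains.
(7,6) = 9: row 7 has {1,2,3,7,8}; col 6 has {1,3,4,5,6,8}; box has {1,2,4,5,6,7,8} → only 9 remains.
(8,4) = 3: row 8 has {2,4,7,8}; col 4 has {1,2,4,6,7,8,9}; box has {1,2,4,5,6,7,8,9} → only 3 remains.
(1,4) = 5: row 1 has {1,3,4,8}; col 4 has {1,2,3,4,6,7,8,9}; box has {1,3,4,6,8,9} → only 5 remains.
(1,8) = 2: row 1 has {1,3,4,5,8}; col 8 has {3,4,6,7,9}; box has {1,3,4,8} → only 2 remains.
(2,8) = 5: row 2 has {1,3,4,8,9}; col 8 has {2,3,4,6,7,9}; box has {1,2,3,4,8} → only 5 remains.
(7,1) = 6: row 7 has {1,2,3,7,8,9}; col 1 has {1,2,3,4,5,7,8}; box has {1,2,3,4,7,8} → only 6 remains.
(7,3) = 5: row 7 has {1,2,3,6,7,8,9}; col 3 has {1,4,7,8,9}; box has {1,2,3,4,6,7,8} → only 5 remains.
(7,9) = 4: row 7 has {1,2,3,5,6,7,8,9}; col 9 has {2,3,8}; box has {2,3,7,8,9} → only 4 remains.
(8,2) = 9: row 8 has {2,3,4,7,8}; col 2 has {1,3,4,7,8}; box has {1,2,3,4,5,6,7,8} → only 9 remains.
(8,8) = 1: row 8 has {2,3,4,7,8,9}; col 8 has {2,3,4,5,6,7,9}; box has {2,3,4,7,8,9} → only 1 remains.
(1,3) = 6: row 1 has {1,2,3,4,5,8}; col 3 has {1,4,5,7,8,9}; box has {1,3,4,7,8,9} → only 6 remains.
(1,6) = 7: row 1 has {1,2,3,4,5,6,8}; col 6 has {1,3,4,5,6,8,9}; box has {1,3,4,5,6,8,9} → only 7 remains.
(1,9) = 9: row 1 has {1,2,3,4,5,6,7,8}; col 9 has {2,3,4,8}; box has {1,2,3,4,5,8} → only 9 remains.
(2,6) = 2: row 2 has {1,3,4,5,8,9}; col 6 has {1,3,4,5,6,7,8,9}; box has {1,3,4,5,6,7,8,9} → only 2 remains.
(3,3) = 2: row 3 has {1,3,4,6,7,8,9}; col 3 has {1,4,5,6,7,8,9}; box has {1,3,4,6,7,8,9} → only 2 remains.
(4,1) = 9: row 4 has {2,4,7}; col 1 has {1,2,3,4,5,6,7,8}; box has {1,4,5,7,8} → only 9 remains.
(4,2) = 6: row 4 has {2,4,7,9}; col 2 has {1,3,4,7,8,9}; box has {1,4,5,7,8,9} → only 6 remains.
(4,3) = 3: row 4 has {2,4,6,7,9}; col 3 has {1,2,4,5,6,7,8,9}; box has {1,4,5,6,7,8,9} → only 3 remains.
(4,7) = 5: row 4 has {2,3,4,6,7,9}; col 7 has {1,2,3,4,8}; box has {2,3,4,6} → only 5 remains.
(4,8) = 8: row 4 has {2,3,4,5,6,7,9}; col 8 has {1,2,3,4,5,6,7,9}; box has {2,3,4,5,6} → only 8 remains.
(4,9) = 1: row 4 has {2,3,4,5,6,7,8,9}; col 9 has {2,3,4,8,9}; box has {2,3,4,5,6,8} → only 1 remains.
(5,2) = 2: row 5 has {1,3,4,5,6,8}; col 2 has {1,3,4,6,7,8,9}; box has {1,3,4,5,6,7,8,9} → only 2 remains.
(5,9) = 7: row 5 has {1,2,3,4,5,6,8}; col 9 has {1,2,3,4,8,9}; box has {1,2,3,4,5,6,8} → only 7 remains.
(8,7) = 6: row 8 has {1,2,3,4,7,8,9}; col 7 has {1,2,3,4,5,8}; box has {1,2,3,4,7,8,9} → only 6 remains.
(8,9) = 5: row 8 has {1,2,3,4,6,7,8,9}; col 9 has {1,2,3,4,7,8,9}; box has {1,2,3,4,6,7,8,9} → only 5 remains.
(2,7) = 7: row 2 has {1,2,3,4,5,8,9}; col 7 has {1,2,3,4,5,6,8}; box has {1,2,3,4,5,8,9} → only 7 remains.
(2,9) = 6: row 2 has {1,2,3,4,5,7,8,9}; col 9 has {1,2,3,4,5,7,8,9}; box has {1,2,3,4,5,7,8,9} → only 6 remains.

349182756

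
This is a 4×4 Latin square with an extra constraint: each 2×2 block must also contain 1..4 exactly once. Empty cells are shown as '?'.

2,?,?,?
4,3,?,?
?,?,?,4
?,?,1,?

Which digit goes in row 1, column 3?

4

row 1, column 2 = 1 (sole candidate).
row 1, column 4 = 3 (sole candidate).
row 2, column 3 = 2 (sole candidate).
row 2, column 4 = 1 (sole candidate).
row 3, column 2 = 2 (sole candidate).
row 3, column 3 = 3 (sole candidate).
row 4, column 1 = 3 (sole candidate).
row 4, column 2 = 4 (sole candidate).
row 4, column 4 = 2 (sole candidate).
row 1, column 3 = 4: row 1 has {1,2,3}; col 3 has {1,2,3}; box has {1,2,3} → only 4 remains.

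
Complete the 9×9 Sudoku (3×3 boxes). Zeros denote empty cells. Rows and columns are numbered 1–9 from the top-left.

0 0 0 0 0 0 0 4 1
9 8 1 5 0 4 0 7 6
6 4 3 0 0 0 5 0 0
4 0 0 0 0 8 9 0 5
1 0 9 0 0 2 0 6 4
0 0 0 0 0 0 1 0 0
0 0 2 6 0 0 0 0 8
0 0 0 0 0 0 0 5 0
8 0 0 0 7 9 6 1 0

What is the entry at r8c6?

1

r5c7 = 8: in row 5, 8 can only go here (every other open cell in that row sees an 8).
r6c3 = 8: in row 6, 8 can only go here (every other open cell in that row sees an 8).
r3c8 = 8: in column 8, 8 can only go here (every other open cell in that column sees an 8).
r7c8 = 9: in column 8, 9 can only go here (every other open cell in that column sees a 9).
r8c2 = 9: in row 8, 9 can only go here (every other open cell in that row sees a 9).
r8c3 = 6: in row 8, 6 can only go here (every other open cell in that row sees a 6).
r4c3 = 7: row 4 has {4,5,8,9}; col 3 has {1,2,3,6,8,9}; box has {1,4,8,9} → only 7 remains.
r1c3 = 5: row 1 has {1,4}; col 3 has {1,2,3,6,7,8,9}; box has {1,3,4,6,8,9} → only 5 remains.
r9c3 = 4: row 9 has {1,6,7,8,9}; col 3 has {1,2,3,5,6,7,8,9}; box has {2,6,8,9} → only 4 remains.
r5c4 = 7: in row 5, 7 can only go here (every other open cell in that row sees a 7).
r3c6 = 7: in row 3, 7 can only go here (every other open cell in that row sees a 7).
r6c9 = 7: in row 6, 7 can only go here (every other open cell in that row sees a 7).
r9c2 = 5: in row 9, 5 can only go here (every other open cell in that row sees a 5).
r5c2 = 3: row 5 has {1,2,4,6,7,8,9}; col 2 has {4,5,8,9}; box has {1,4,7,8,9} → only 3 remains.
r5c5 = 5: row 5 has {1,2,3,4,6,7,8,9}; col 5 has {7}; box has {2,7,8} → only 5 remains.
r6c1 = 5: in row 6, 5 can only go here (every other open cell in that row sees a 5).
r7c6 = 5: in row 7, 5 can only go here (every other open cell in that row sees a 5).
r1c1 = 2: in column 1, 2 can only go here (every other open cell in that column sees a 2).
r1c2 = 7: row 1 has {1,2,4,5}; col 2 has {3,4,5,8,9}; box has {1,2,3,4,5,6,8,9} → only 7 remains.
r1c7 = 3: row 1 has {1,2,4,5,7}; col 7 has {1,5,6,8,9}; box has {1,4,5,6,7,8} → only 3 remains.
r2c7 = 2: row 2 has {1,4,5,6,7,8,9}; col 7 has {1,3,5,6,8,9}; box has {1,3,4,5,6,7,8} → only 2 remains.
r3c9 = 9: row 3 has {3,4,5,6,7,8}; col 9 has {1,4,5,6,7,8}; box has {1,2,3,4,5,6,7,8} → only 9 remains.
r7c2 = 1: row 7 has {2,5,6,8,9}; col 2 has {3,4,5,7,8,9}; box has {2,4,5,6,8,9} → only 1 remains.
r1c6 = 6: row 1 has {1,2,3,4,5,7}; col 6 has {2,4,5,7,8,9}; box has {4,5,7} → only 6 remains.
r2c5 = 3: row 2 has {1,2,4,5,6,7,8,9}; col 5 has {5,7}; box has {4,5,6,7} → only 3 remains.
r6c6 = 3: row 6 has {1,5,7,8}; col 6 has {2,4,5,6,7,8,9}; box has {2,5,7,8} → only 3 remains.
r6c8 = 2: row 6 has {1,3,5,7,8}; col 8 has {1,4,5,6,7,8,9}; box has {1,4,5,6,7,8,9} → only 2 remains.
r7c5 = 4: row 7 has {1,2,5,6,8,9}; col 5 has {3,5,7}; box has {5,6,7,9} → only 4 remains.
r7c7 = 7: row 7 has {1,2,4,5,6,8,9}; col 7 has {1,2,3,5,6,8,9}; box has {1,5,6,8,9} → only 7 remains.
r8c6 = 1: row 8 has {5,6,9}; col 6 has {2,3,4,5,6,7,8,9}; box has {4,5,6,7,9} → only 1 remains.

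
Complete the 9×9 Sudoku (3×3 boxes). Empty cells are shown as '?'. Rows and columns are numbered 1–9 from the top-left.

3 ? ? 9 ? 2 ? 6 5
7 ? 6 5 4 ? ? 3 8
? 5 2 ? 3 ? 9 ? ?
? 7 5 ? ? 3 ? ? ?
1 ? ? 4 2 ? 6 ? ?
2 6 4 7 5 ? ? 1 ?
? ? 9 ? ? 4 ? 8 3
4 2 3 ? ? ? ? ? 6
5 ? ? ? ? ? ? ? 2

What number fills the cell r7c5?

7

r2c6 = 1: row 2 has {3,4,5,6,7,8}; col 6 has {2,3,4}; box has {2,3,4,5,9} → only 1 remains.
r2c7 = 2: row 2 has {1,3,4,5,6,7,8}; col 7 has {6,9}; box has {3,5,6,8,9} → only 2 remains.
r3c1 = 8: row 3 has {2,3,5,9}; col 1 has {1,2,3,4,5,7}; box has {2,3,5,6,7} → only 8 remains.
r3c4 = 6: row 3 has {2,3,5,8,9}; col 4 has {4,5,7,9}; box has {1,2,3,4,5,9} → only 6 remains.
r3c6 = 7: row 3 has {2,3,5,6,8,9}; col 6 has {1,2,3,4}; box has {1,2,3,4,5,6,9} → only 7 remains.
r3c8 = 4: row 3 has {2,3,5,6,7,8,9}; col 8 has {1,3,6,8}; box has {2,3,5,6,8,9} → only 4 remains.
r3c9 = 1: row 3 has {2,3,4,5,6,7,8,9}; col 9 has {2,3,5,6,8}; box has {2,3,4,5,6,8,9} → only 1 remains.
r4c1 = 9: row 4 has {3,5,7}; col 1 has {1,2,3,4,5,7,8}; box has {1,2,4,5,6,7} → only 9 remains.
r4c8 = 2: row 4 has {3,5,7,9}; col 8 has {1,3,4,6,8}; box has {1,6} → only 2 remains.
r4c9 = 4: row 4 has {2,3,5,7,9}; col 9 has {1,2,3,5,6,8}; box has {1,2,6} → only 4 remains.
r5c3 = 8: row 5 has {1,2,4,6}; col 3 has {2,3,4,5,6,9}; box has {1,2,4,5,6,7,9} → only 8 remains.
r5c6 = 9: row 5 has {1,2,4,6,8}; col 6 has {1,2,3,4,7}; box has {2,3,4,5,7} → only 9 remains.
r5c9 = 7: row 5 has {1,2,4,6,8,9}; col 9 has {1,2,3,4,5,6,8}; box has {1,2,4,6} → only 7 remains.
r6c6 = 8: row 6 has {1,2,4,5,6,7}; col 6 has {1,2,3,4,7,9}; box has {2,3,4,5,7,9} → only 8 remains.
r6c7 = 3: row 6 has {1,2,4,5,6,7,8}; col 7 has {2,6,9}; box has {1,2,4,6,7} → only 3 remains.
r6c9 = 9: row 6 has {1,2,3,4,5,6,7,8}; col 9 has {1,2,3,4,5,6,7,8}; box has {1,2,3,4,6,7} → only 9 remains.
r7c1 = 6: row 7 has {3,4,8,9}; col 1 has {1,2,3,4,5,7,8,9}; box has {2,3,4,5,9} → only 6 remains.
r7c2 = 1: row 7 has {3,4,6,8,9}; col 2 has {2,5,6,7}; box has {2,3,4,5,6,9} → only 1 remains.
r7c4 = 2: row 7 has {1,3,4,6,8,9}; col 4 has {4,5,6,7,9}; box has {4} → only 2 remains.
r7c5 = 7: row 7 has {1,2,3,4,6,8,9}; col 5 has {2,3,4,5}; box has {2,4} → only 7 remains.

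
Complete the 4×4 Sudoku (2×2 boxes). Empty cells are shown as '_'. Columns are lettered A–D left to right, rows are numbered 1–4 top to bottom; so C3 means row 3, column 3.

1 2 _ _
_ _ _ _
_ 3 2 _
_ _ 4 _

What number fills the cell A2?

C1 = 3: row 1 has {1,2}; col 3 has {2,4}; box has {} → only 3 remains.
D1 = 4: row 1 has {1,2,3}; col 4 has {}; box has {3} → only 4 remains.
B2 = 4: row 2 has {}; col 2 has {2,3}; box has {1,2} → only 4 remains.
C2 = 1: row 2 has {4}; col 3 has {2,3,4}; box has {3,4} → only 1 remains.
D2 = 2: row 2 has {1,4}; col 4 has {4}; box has {1,3,4} → only 2 remains.
A3 = 4: row 3 has {2,3}; col 1 has {1}; box has {3} → only 4 remains.
D3 = 1: row 3 has {2,3,4}; col 4 has {2,4}; box has {2,4} → only 1 remains.
A4 = 2: row 4 has {4}; col 1 has {1,4}; box has {3,4} → only 2 remains.
B4 = 1: row 4 has {2,4}; col 2 has {2,3,4}; box has {2,3,4} → only 1 remains.
D4 = 3: row 4 has {1,2,4}; col 4 has {1,2,4}; box has {1,2,4} → only 3 remains.
A2 = 3: row 2 has {1,2,4}; col 1 has {1,2,4}; box has {1,2,4} → only 3 remains.

3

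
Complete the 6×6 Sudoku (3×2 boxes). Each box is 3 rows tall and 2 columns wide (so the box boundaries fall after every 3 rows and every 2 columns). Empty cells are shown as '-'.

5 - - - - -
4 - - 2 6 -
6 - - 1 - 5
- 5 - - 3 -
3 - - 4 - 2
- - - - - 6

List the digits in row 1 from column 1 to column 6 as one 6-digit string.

row 4, column 4 = 6 (sole candidate).
row 1, column 4 = 3: row 1 has {5}; col 4 has {1,2,4,6}; box has {1,2} → only 3 remains.
row 2, column 3 = 5 (sole candidate).
row 3, column 3 = 4 (sole candidate).
row 3, column 5 = 2 (sole candidate).
row 5, column 3 = 1 (sole candidate).
row 5, column 5 = 5 (sole candidate).
row 6, column 4 = 5 (sole candidate).
row 1, column 3 = 6: row 1 has {3,5}; col 3 has {1,4,5}; box has {1,2,3,4,5} → only 6 remains.
row 3, column 2 = 3 (sole candidate).
row 4, column 3 = 2 (sole candidate).
row 5, column 2 = 6 (sole candidate).
row 6, column 3 = 3 (sole candidate).
row 2, column 2 = 1 (sole candidate).
row 2, column 6 = 3 (sole candidate).
row 4, column 1 = 1 (sole candidate).
row 4, column 6 = 4 (sole candidate).
row 6, column 1 = 2 (sole candidate).
row 6, column 2 = 4 (sole candidate).
row 6, column 5 = 1 (sole candidate).
row 1, column 2 = 2: row 1 has {3,5,6}; col 2 has {1,3,4,5,6}; box has {1,3,4,5,6} → only 2 remains.
row 1, column 5 = 4: row 1 has {2,3,5,6}; col 5 has {1,2,3,5,6}; box has {2,3,5,6} → only 4 remains.
row 1, column 6 = 1: row 1 has {2,3,4,5,6}; col 6 has {2,3,4,5,6}; box has {2,3,4,5,6} → only 1 remains.

526341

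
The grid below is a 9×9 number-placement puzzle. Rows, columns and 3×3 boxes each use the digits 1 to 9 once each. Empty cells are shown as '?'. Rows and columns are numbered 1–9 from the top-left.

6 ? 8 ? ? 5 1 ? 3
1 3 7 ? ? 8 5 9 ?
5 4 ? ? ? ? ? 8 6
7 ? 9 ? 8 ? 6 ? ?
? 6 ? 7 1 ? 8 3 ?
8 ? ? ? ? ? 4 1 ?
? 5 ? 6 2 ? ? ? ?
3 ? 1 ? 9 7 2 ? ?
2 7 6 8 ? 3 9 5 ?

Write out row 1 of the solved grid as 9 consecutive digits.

r3c3 = 2: row 3 has {4,5,6,8}; col 3 has {1,6,7,8,9}; box has {1,3,4,5,6,7,8} → only 2 remains.
r3c7 = 7: row 3 has {2,4,5,6,8}; col 7 has {1,2,4,5,6,8,9}; box has {1,3,5,6,8,9} → only 7 remains.
r4c8 = 2: row 4 has {6,7,8,9}; col 8 has {1,3,5,8,9}; box has {1,3,4,6,8} → only 2 remains.
r4c9 = 5: row 4 has {2,6,7,8,9}; col 9 has {3,6}; box has {1,2,3,4,6,8} → only 5 remains.
r5c1 = 4: row 5 has {1,3,6,7,8}; col 1 has {1,2,3,5,6,7,8}; box has {6,7,8,9} → only 4 remains.
r5c3 = 5: row 5 has {1,3,4,6,7,8}; col 3 has {1,2,6,7,8,9}; box has {4,6,7,8,9} → only 5 remains.
r5c9 = 9: row 5 has {1,3,4,5,6,7,8}; col 9 has {3,5,6}; box has {1,2,3,4,5,6,8} → only 9 remains.
r6c2 = 2: row 6 has {1,4,8}; col 2 has {3,4,5,6,7}; box has {4,5,6,7,8,9} → only 2 remains.
r6c3 = 3: row 6 has {1,2,4,8}; col 3 has {1,2,5,6,7,8,9}; box has {2,4,5,6,7,8,9} → only 3 remains.
r6c9 = 7: row 6 has {1,2,3,4,8}; col 9 has {3,5,6,9}; box has {1,2,3,4,5,6,8,9} → only 7 remains.
r7c1 = 9: row 7 has {2,5,6}; col 1 has {1,2,3,4,5,6,7,8}; box has {1,2,3,5,6,7} → only 9 remains.
r7c3 = 4: row 7 has {2,5,6,9}; col 3 has {1,2,3,5,6,7,8,9}; box has {1,2,3,5,6,7,9} → only 4 remains.
r7c6 = 1: row 7 has {2,4,5,6,9}; col 6 has {3,5,7,8}; box has {2,3,6,7,8,9} → only 1 remains.
r7c7 = 3: row 7 has {1,2,4,5,6,9}; col 7 has {1,2,4,5,6,7,8,9}; box has {2,5,9} → only 3 remains.
r7c8 = 7: row 7 has {1,2,3,4,5,6,9}; col 8 has {1,2,3,5,8,9}; box has {2,3,5,9} → only 7 remains.
r7c9 = 8: row 7 has {1,2,3,4,5,6,7,9}; col 9 has {3,5,6,7,9}; box has {2,3,5,7,9} → only 8 remains.
r8c2 = 8: row 8 has {1,2,3,7,9}; col 2 has {2,3,4,5,6,7}; box has {1,2,3,4,5,6,7,9} → only 8 remains.
r8c9 = 4: row 8 has {1,2,3,7,8,9}; col 9 has {3,5,6,7,8,9}; box has {2,3,5,7,8,9} → only 4 remains.
r9c5 = 4: row 9 has {2,3,5,6,7,8,9}; col 5 has {1,2,8,9}; box has {1,2,3,6,7,8,9} → only 4 remains.
r9c9 = 1: row 9 has {2,3,4,5,6,7,8,9}; col 9 has {3,4,5,6,7,8,9}; box has {2,3,4,5,7,8,9} → only 1 remains.
r1c2 = 9: row 1 has {1,3,5,6,8}; col 2 has {2,3,4,5,6,7,8}; box has {1,2,3,4,5,6,7,8} → only 9 remains.
r1c5 = 7: row 1 has {1,3,5,6,8,9}; col 5 has {1,2,4,8,9}; box has {5,8} → only 7 remains.
r1c8 = 4: row 1 has {1,3,5,6,7,8,9}; col 8 has {1,2,3,5,7,8,9}; box has {1,3,5,6,7,8,9} → only 4 remains.
r2c5 = 6: row 2 has {1,3,5,7,8,9}; col 5 has {1,2,4,7,8,9}; box has {5,7,8} → only 6 remains.
r2c9 = 2: row 2 has {1,3,5,6,7,8,9}; col 9 has {1,3,4,5,6,7,8,9}; box has {1,3,4,5,6,7,8,9} → only 2 remains.
r3c5 = 3: row 3 has {2,4,5,6,7,8}; col 5 has {1,2,4,6,7,8,9}; box has {5,6,7,8} → only 3 remains.
r3c6 = 9: row 3 has {2,3,4,5,6,7,8}; col 6 has {1,3,5,7,8}; box has {3,5,6,7,8} → only 9 remains.
r4c2 = 1: row 4 has {2,5,6,7,8,9}; col 2 has {2,3,4,5,6,7,8,9}; box has {2,3,4,5,6,7,8,9} → only 1 remains.
r4c6 = 4: row 4 has {1,2,5,6,7,8,9}; col 6 has {1,3,5,7,8,9}; box has {1,7,8} → only 4 remains.
r5c6 = 2: row 5 has {1,3,4,5,6,7,8,9}; col 6 has {1,3,4,5,7,8,9}; box has {1,4,7,8} → only 2 remains.
r6c5 = 5: row 6 has {1,2,3,4,7,8}; col 5 has {1,2,3,4,6,7,8,9}; box has {1,2,4,7,8} → only 5 remains.
r6c6 = 6: row 6 has {1,2,3,4,5,7,8}; col 6 has {1,2,3,4,5,7,8,9}; box has {1,2,4,5,7,8} → only 6 remains.
r8c4 = 5: row 8 has {1,2,3,4,7,8,9}; col 4 has {6,7,8}; box has {1,2,3,4,6,7,8,9} → only 5 remains.
r8c8 = 6: row 8 has {1,2,3,4,5,7,8,9}; col 8 has {1,2,3,4,5,7,8,9}; box has {1,2,3,4,5,7,8,9} → only 6 remains.
r1c4 = 2: row 1 has {1,3,4,5,6,7,8,9}; col 4 has {5,6,7,8}; box has {3,5,6,7,8,9} → only 2 remains.

698275143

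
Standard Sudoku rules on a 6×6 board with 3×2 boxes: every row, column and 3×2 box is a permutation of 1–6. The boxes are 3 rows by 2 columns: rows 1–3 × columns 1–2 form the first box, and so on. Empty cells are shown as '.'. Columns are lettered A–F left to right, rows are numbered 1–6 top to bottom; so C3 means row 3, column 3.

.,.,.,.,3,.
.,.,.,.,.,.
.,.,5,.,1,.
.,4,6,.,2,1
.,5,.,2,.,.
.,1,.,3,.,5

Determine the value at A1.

5

A4 = 3 (sole candidate).
D4 = 5 (sole candidate).
A5 = 6 (sole candidate).
E5 = 4 (sole candidate).
F5 = 3 (sole candidate).
A6 = 2 (sole candidate).
C6 = 4 (sole candidate).
E6 = 6 (sole candidate).
E2 = 5 (sole candidate).
A3 = 4 (sole candidate).
D3 = 6 (sole candidate).
F3 = 2 (sole candidate).
C5 = 1 (sole candidate).
C1 = 2 (sole candidate).
A2 = 1 (sole candidate).
C2 = 3 (sole candidate).
D2 = 4 (sole candidate).
F2 = 6 (sole candidate).
B3 = 3 (sole candidate).
A1 = 5: row 1 has {2,3}; col 1 has {1,2,3,4,6}; box has {1,3,4} → only 5 remains.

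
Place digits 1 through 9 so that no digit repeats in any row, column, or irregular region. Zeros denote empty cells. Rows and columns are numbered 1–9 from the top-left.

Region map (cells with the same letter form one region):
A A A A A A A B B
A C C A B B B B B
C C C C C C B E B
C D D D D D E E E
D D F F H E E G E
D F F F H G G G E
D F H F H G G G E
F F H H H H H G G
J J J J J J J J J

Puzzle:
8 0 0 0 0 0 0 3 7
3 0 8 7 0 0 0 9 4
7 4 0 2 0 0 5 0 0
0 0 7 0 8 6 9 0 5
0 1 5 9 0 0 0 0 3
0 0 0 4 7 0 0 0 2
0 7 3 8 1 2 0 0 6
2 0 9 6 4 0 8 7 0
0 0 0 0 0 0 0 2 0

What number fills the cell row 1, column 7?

row 2, column 6 = 1: row 2 has {3,4,7,8,9}; col 6 has {2,6}; region has {3,4,5,7,9} → only 1 remains.
row 3, column 9 = 8: row 3 has {2,4,5,7}; col 9 has {2,3,4,5,6,7}; region has {1,3,4,5,7,9} → only 8 remains.
row 4, column 1 = 1: row 4 has {5,6,7,8,9}; col 1 has {2,3,7,8}; region has {2,4,7,8} → only 1 remains.
row 4, column 4 = 3: row 4 has {1,5,6,7,8,9}; col 4 has {2,4,6,7,8,9}; region has {1,6,7,8} → only 3 remains.
row 4, column 8 = 4: row 4 has {1,3,5,6,7,8,9}; col 8 has {2,3,7,9}; region has {2,3,5,6,9} → only 4 remains.
row 5, column 1 = 4: row 5 has {1,3,5,9}; col 1 has {1,2,3,7,8}; region has {1,3,6,7,8} → only 4 remains.
row 5, column 5 = 2: row 5 has {1,3,4,5,9}; col 5 has {1,4,7,8}; region has {1,3,4,6,7,8,9} → only 2 remains.
row 5, column 7 = 7: row 5 has {1,2,3,4,5,9}; col 7 has {5,8,9}; region has {2,3,4,5,6,9} → only 7 remains.
row 7, column 7 = 4: row 7 has {1,2,3,6,7,8}; col 7 has {5,7,8,9}; region has {2,7} → only 4 remains.
row 7, column 8 = 5: row 7 has {1,2,3,4,6,7,8}; col 8 has {2,3,4,7,9}; region has {2,4,7} → only 5 remains.
row 8, column 2 = 3: row 8 has {2,4,6,7,8,9}; col 2 has {1,4,7}; region has {2,4,5,7,8,9} → only 3 remains.
row 8, column 6 = 5: row 8 has {2,3,4,6,7,8,9}; col 6 has {1,2,6}; region has {1,2,3,4,6,7,8,9} → only 5 remains.
row 8, column 9 = 1: row 8 has {2,3,4,5,6,7,8,9}; col 9 has {2,3,4,5,6,7,8}; region has {2,4,5,7} → only 1 remains.
row 9, column 9 = 9: row 9 has {2}; col 9 has {1,2,3,4,5,6,7,8}; region has {2} → only 9 remains.
row 2, column 5 = 6: row 2 has {1,3,4,7,8,9}; col 5 has {1,2,4,7,8}; region has {1,3,4,5,7,8,9} → only 6 remains.
row 2, column 7 = 2: row 2 has {1,3,4,6,7,8,9}; col 7 has {4,5,7,8,9}; region has {1,3,4,5,6,7,8,9} → only 2 remains.
row 3, column 3 = 6: row 3 has {2,4,5,7,8}; col 3 has {3,5,7,8,9}; region has {1,2,4,7,8} → only 6 remains.
row 3, column 8 = 1: row 3 has {2,4,5,6,7,8}; col 8 has {2,3,4,5,7,9}; region has {2,3,4,5,6,7,9} → only 1 remains.
row 4, column 2 = 2: row 4 has {1,3,4,5,6,7,8,9}; col 2 has {1,3,4,7}; region has {1,3,4,6,7,8} → only 2 remains.
row 5, column 6 = 8: row 5 has {1,2,3,4,5,7,9}; col 6 has {1,2,5,6}; region has {1,2,3,4,5,6,7,9} → only 8 remains.
row 5, column 8 = 6: row 5 has {1,2,3,4,5,7,8,9}; col 8 has {1,2,3,4,5,7,9}; region has {1,2,4,5,7} → only 6 remains.
row 6, column 2 = 6: row 6 has {2,4,7}; col 2 has {1,2,3,4,7}; region has {2,3,4,5,7,8,9} → only 6 remains.
row 6, column 3 = 1: row 6 has {2,4,6,7}; col 3 has {3,5,6,7,8,9}; region has {2,3,4,5,6,7,8,9} → only 1 remains.
row 6, column 7 = 3: row 6 has {1,2,4,6,7}; col 7 has {2,4,5,7,8,9}; region has {1,2,4,5,6,7} → only 3 remains.
row 6, column 8 = 8: row 6 has {1,2,3,4,6,7}; col 8 has {1,2,3,4,5,6,7,9}; region has {1,2,3,4,5,6,7} → only 8 remains.
row 7, column 1 = 9: row 7 has {1,2,3,4,5,6,7,8}; col 1 has {1,2,3,4,7,8}; region has {1,2,3,4,6,7,8} → only 9 remains.
row 9, column 3 = 4: row 9 has {2,9}; col 3 has {1,3,5,6,7,8,9}; region has {2,9} → only 4 remains.
row 1, column 3 = 2: row 1 has {3,7,8}; col 3 has {1,3,4,5,6,7,8,9}; region has {3,7,8} → only 2 remains.
row 2, column 2 = 5: row 2 has {1,2,3,4,6,7,8,9}; col 2 has {1,2,3,4,6,7}; region has {1,2,4,6,7,8} → only 5 remains.
row 6, column 1 = 5: row 6 has {1,2,3,4,6,7,8}; col 1 has {1,2,3,4,7,8,9}; region has {1,2,3,4,6,7,8,9} → only 5 remains.
row 6, column 6 = 9: row 6 has {1,2,3,4,5,6,7,8}; col 6 has {1,2,5,6,8}; region has {1,2,3,4,5,6,7,8} → only 9 remains.
row 9, column 1 = 6: row 9 has {2,4,9}; col 1 has {1,2,3,4,5,7,8,9}; region has {2,4,9} → only 6 remains.
row 9, column 2 = 8: row 9 has {2,4,6,9}; col 2 has {1,2,3,4,5,6,7}; region has {2,4,6,9} → only 8 remains.
row 9, column 7 = 1: row 9 has {2,4,6,8,9}; col 7 has {2,3,4,5,7,8,9}; region has {2,4,6,8,9} → only 1 remains.
row 1, column 2 = 9: row 1 has {2,3,7,8}; col 2 has {1,2,3,4,5,6,7,8}; region has {2,3,7,8} → only 9 remains.
row 1, column 5 = 5: row 1 has {2,3,7,8,9}; col 5 has {1,2,4,6,7,8}; region has {2,3,7,8,9} → only 5 remains.
row 1, column 6 = 4: row 1 has {2,3,5,7,8,9}; col 6 has {1,2,5,6,8,9}; region has {2,3,5,7,8,9} → only 4 remains.
row 1, column 7 = 6: row 1 has {2,3,4,5,7,8,9}; col 7 has {1,2,3,4,5,7,8,9}; region has {2,3,4,5,7,8,9} → only 6 remains.

6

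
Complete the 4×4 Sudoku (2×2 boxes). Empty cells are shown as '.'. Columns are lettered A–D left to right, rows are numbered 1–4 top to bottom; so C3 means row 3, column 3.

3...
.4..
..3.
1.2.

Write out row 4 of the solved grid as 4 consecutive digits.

1324

A2 = 2: row 2 has {4}; col 1 has {1,3}; box has {3,4} → only 2 remains.
C2 = 1: row 2 has {2,4}; col 3 has {2,3}; box has {} → only 1 remains.
D2 = 3: row 2 has {1,2,4}; col 4 has {}; box has {1} → only 3 remains.
A3 = 4: row 3 has {3}; col 1 has {1,2,3}; box has {1} → only 4 remains.
B3 = 2: row 3 has {3,4}; col 2 has {4}; box has {1,4} → only 2 remains.
D3 = 1: row 3 has {2,3,4}; col 4 has {3}; box has {2,3} → only 1 remains.
B4 = 3: row 4 has {1,2}; col 2 has {2,4}; box has {1,2,4} → only 3 remains.
D4 = 4: row 4 has {1,2,3}; col 4 has {1,3}; box has {1,2,3} → only 4 remains.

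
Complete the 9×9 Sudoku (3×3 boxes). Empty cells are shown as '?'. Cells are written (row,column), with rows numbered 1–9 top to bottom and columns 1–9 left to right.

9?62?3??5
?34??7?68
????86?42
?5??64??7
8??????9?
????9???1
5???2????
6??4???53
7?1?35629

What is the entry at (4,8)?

(3,1) = 1: row 3 has {2,4,6,8}; col 1 has {5,6,7,8,9}; box has {3,4,6,9} → only 1 remains.
(3,2) = 7: row 3 has {1,2,4,6,8}; col 2 has {3,5}; box has {1,3,4,6,9} → only 7 remains.
(3,3) = 5: row 3 has {1,2,4,6,7,8}; col 3 has {1,4,6}; box has {1,3,4,6,7,9} → only 5 remains.
(3,4) = 9: row 3 has {1,2,4,5,6,7,8}; col 4 has {2,4}; box has {2,3,6,7,8} → only 9 remains.
(3,7) = 3: row 3 has {1,2,4,5,6,7,8,9}; col 7 has {6}; box has {2,4,5,6,8} → only 3 remains.
(7,9) = 4: row 7 has {2,5}; col 9 has {1,2,3,5,7,8,9}; box has {2,3,5,6,9} → only 4 remains.
(9,4) = 8: row 9 has {1,2,3,5,6,7,9}; col 4 has {2,4,9}; box has {2,3,4,5} → only 8 remains.
(1,2) = 8: row 1 has {2,3,5,6,9}; col 2 has {3,5,7}; box has {1,3,4,5,6,7,9} → only 8 remains.
(2,1) = 2: row 2 has {3,4,6,7,8}; col 1 has {1,5,6,7,8,9}; box has {1,3,4,5,6,7,8,9} → only 2 remains.
(4,1) = 3: row 4 has {4,5,6,7}; col 1 has {1,2,5,6,7,8,9}; box has {5,8} → only 3 remains.
(4,4) = 1: row 4 has {3,4,5,6,7}; col 4 has {2,4,8,9}; box has {4,6,9} → only 1 remains.
(4,8) = 8: row 4 has {1,3,4,5,6,7}; col 8 has {2,4,5,6,9}; box has {1,7,9} → only 8 remains.

8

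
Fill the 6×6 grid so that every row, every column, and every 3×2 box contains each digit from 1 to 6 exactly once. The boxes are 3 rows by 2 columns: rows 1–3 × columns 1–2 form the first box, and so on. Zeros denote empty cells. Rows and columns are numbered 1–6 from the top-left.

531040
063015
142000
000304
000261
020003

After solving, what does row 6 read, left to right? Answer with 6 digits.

426153

r1c4 = 6: row 1 has {1,3,4,5}; col 4 has {2,3}; box has {1,2,3} → only 6 remains.
r1c6 = 2: row 1 has {1,3,4,5,6}; col 6 has {1,3,4,5}; box has {1,4,5} → only 2 remains.
r2c1 = 2: row 2 has {1,3,5,6}; col 1 has {1,5}; box has {1,3,4,5,6} → only 2 remains.
r2c4 = 4: row 2 has {1,2,3,5,6}; col 4 has {2,3,6}; box has {1,2,3,6} → only 4 remains.
r3c4 = 5: row 3 has {1,2,4}; col 4 has {2,3,4,6}; box has {1,2,3,4,6} → only 5 remains.
r3c5 = 3: row 3 has {1,2,4,5}; col 5 has {1,4,6}; box has {1,2,4,5} → only 3 remains.
r3c6 = 6: row 3 has {1,2,3,4,5}; col 6 has {1,2,3,4,5}; box has {1,2,3,4,5} → only 6 remains.
r4c1 = 6: row 4 has {3,4}; col 1 has {1,2,5}; box has {2} → only 6 remains.
r4c3 = 5: row 4 has {3,4,6}; col 3 has {1,2,3}; box has {2,3} → only 5 remains.
r4c5 = 2: row 4 has {3,4,5,6}; col 5 has {1,3,4,6}; box has {1,3,4,6} → only 2 remains.
r5c2 = 5: row 5 has {1,2,6}; col 2 has {2,3,4,6}; box has {2,6} → only 5 remains.
r5c3 = 4: row 5 has {1,2,5,6}; col 3 has {1,2,3,5}; box has {2,3,5} → only 4 remains.
r6c1 = 4: row 6 has {2,3}; col 1 has {1,2,5,6}; box has {2,5,6} → only 4 remains.
r6c3 = 6: row 6 has {2,3,4}; col 3 has {1,2,3,4,5}; box has {2,3,4,5} → only 6 remains.
r6c4 = 1: row 6 has {2,3,4,6}; col 4 has {2,3,4,5,6}; box has {2,3,4,5,6} → only 1 remains.
r6c5 = 5: row 6 has {1,2,3,4,6}; col 5 has {1,2,3,4,6}; box has {1,2,3,4,6} → only 5 remains.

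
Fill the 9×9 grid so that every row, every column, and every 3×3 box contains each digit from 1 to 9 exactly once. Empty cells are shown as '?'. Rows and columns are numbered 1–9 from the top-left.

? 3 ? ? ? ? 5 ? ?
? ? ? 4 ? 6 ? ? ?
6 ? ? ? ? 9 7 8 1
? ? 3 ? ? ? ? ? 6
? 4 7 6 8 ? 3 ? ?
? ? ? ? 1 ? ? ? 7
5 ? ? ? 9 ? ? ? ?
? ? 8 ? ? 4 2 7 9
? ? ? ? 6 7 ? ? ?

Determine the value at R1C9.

4

R2C7 = 9 (sole candidate).
R1C8 = 6 (hidden single in row 1).
R3C3 = 4 (hidden single in row 3).
R1C9 = 4: in row 1, 4 can only go here (every other open cell in that row sees a 4).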